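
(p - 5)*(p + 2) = p^2 - 3*p - 10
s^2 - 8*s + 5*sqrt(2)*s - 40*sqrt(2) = (s - 8)*(s + 5*sqrt(2))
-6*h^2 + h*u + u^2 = (-2*h + u)*(3*h + u)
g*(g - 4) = g^2 - 4*g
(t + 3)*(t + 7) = t^2 + 10*t + 21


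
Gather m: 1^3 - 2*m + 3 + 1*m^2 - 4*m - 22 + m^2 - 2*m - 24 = 2*m^2 - 8*m - 42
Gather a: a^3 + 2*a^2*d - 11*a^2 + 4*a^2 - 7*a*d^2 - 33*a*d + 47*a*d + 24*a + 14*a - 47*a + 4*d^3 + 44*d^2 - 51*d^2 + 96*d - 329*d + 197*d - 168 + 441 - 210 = a^3 + a^2*(2*d - 7) + a*(-7*d^2 + 14*d - 9) + 4*d^3 - 7*d^2 - 36*d + 63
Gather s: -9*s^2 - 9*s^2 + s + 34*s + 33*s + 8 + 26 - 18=-18*s^2 + 68*s + 16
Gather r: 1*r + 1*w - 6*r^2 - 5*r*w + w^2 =-6*r^2 + r*(1 - 5*w) + w^2 + w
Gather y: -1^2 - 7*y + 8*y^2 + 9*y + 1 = 8*y^2 + 2*y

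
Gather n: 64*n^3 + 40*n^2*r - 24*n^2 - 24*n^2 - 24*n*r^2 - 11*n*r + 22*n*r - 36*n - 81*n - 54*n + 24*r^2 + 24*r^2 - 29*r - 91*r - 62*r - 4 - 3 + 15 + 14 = 64*n^3 + n^2*(40*r - 48) + n*(-24*r^2 + 11*r - 171) + 48*r^2 - 182*r + 22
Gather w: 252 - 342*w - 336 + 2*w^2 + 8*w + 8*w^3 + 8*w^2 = 8*w^3 + 10*w^2 - 334*w - 84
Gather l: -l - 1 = -l - 1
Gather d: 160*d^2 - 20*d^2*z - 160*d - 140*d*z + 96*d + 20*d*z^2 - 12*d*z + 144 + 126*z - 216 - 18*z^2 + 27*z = d^2*(160 - 20*z) + d*(20*z^2 - 152*z - 64) - 18*z^2 + 153*z - 72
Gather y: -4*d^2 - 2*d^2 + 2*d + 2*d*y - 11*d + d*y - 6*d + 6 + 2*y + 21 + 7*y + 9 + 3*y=-6*d^2 - 15*d + y*(3*d + 12) + 36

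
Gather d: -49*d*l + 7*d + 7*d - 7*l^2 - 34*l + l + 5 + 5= d*(14 - 49*l) - 7*l^2 - 33*l + 10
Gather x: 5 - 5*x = 5 - 5*x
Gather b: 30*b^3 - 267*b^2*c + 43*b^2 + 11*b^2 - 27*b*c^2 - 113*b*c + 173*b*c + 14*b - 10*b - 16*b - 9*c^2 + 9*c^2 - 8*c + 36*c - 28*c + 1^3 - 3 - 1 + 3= 30*b^3 + b^2*(54 - 267*c) + b*(-27*c^2 + 60*c - 12)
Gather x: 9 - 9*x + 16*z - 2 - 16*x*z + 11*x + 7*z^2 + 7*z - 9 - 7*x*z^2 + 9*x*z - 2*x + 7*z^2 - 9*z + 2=x*(-7*z^2 - 7*z) + 14*z^2 + 14*z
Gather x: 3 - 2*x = 3 - 2*x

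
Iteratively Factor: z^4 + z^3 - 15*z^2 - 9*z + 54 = (z + 3)*(z^3 - 2*z^2 - 9*z + 18) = (z + 3)^2*(z^2 - 5*z + 6) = (z - 3)*(z + 3)^2*(z - 2)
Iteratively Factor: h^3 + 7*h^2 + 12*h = (h + 3)*(h^2 + 4*h) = h*(h + 3)*(h + 4)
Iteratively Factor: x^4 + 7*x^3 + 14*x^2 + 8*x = (x + 1)*(x^3 + 6*x^2 + 8*x) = (x + 1)*(x + 2)*(x^2 + 4*x) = x*(x + 1)*(x + 2)*(x + 4)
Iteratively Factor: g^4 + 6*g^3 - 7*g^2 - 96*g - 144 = (g - 4)*(g^3 + 10*g^2 + 33*g + 36) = (g - 4)*(g + 3)*(g^2 + 7*g + 12) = (g - 4)*(g + 3)*(g + 4)*(g + 3)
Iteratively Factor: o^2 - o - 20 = (o + 4)*(o - 5)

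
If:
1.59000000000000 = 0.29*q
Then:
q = 5.48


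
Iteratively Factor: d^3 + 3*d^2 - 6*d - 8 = (d + 1)*(d^2 + 2*d - 8) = (d + 1)*(d + 4)*(d - 2)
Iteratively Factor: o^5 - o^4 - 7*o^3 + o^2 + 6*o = (o - 1)*(o^4 - 7*o^2 - 6*o) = (o - 1)*(o + 1)*(o^3 - o^2 - 6*o) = o*(o - 1)*(o + 1)*(o^2 - o - 6) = o*(o - 3)*(o - 1)*(o + 1)*(o + 2)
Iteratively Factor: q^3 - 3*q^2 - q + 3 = (q - 3)*(q^2 - 1) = (q - 3)*(q - 1)*(q + 1)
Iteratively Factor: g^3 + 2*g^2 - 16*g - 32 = (g - 4)*(g^2 + 6*g + 8) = (g - 4)*(g + 4)*(g + 2)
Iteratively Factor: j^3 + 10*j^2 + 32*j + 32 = (j + 2)*(j^2 + 8*j + 16) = (j + 2)*(j + 4)*(j + 4)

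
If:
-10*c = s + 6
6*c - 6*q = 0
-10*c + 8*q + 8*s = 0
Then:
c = -24/41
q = -24/41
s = -6/41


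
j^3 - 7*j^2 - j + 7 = (j - 7)*(j - 1)*(j + 1)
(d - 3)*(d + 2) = d^2 - d - 6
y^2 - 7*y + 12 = (y - 4)*(y - 3)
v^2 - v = v*(v - 1)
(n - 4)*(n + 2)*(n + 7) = n^3 + 5*n^2 - 22*n - 56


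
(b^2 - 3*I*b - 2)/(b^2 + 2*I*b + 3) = (b - 2*I)/(b + 3*I)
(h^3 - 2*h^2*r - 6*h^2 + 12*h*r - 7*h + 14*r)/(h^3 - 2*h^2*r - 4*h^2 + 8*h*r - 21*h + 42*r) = (h + 1)/(h + 3)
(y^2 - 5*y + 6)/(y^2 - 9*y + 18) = (y - 2)/(y - 6)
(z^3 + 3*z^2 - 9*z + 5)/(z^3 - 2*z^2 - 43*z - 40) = (z^2 - 2*z + 1)/(z^2 - 7*z - 8)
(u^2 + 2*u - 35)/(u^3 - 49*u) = (u - 5)/(u*(u - 7))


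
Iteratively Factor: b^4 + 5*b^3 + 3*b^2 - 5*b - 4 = (b + 4)*(b^3 + b^2 - b - 1) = (b + 1)*(b + 4)*(b^2 - 1) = (b + 1)^2*(b + 4)*(b - 1)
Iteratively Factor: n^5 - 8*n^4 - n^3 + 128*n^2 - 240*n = (n - 5)*(n^4 - 3*n^3 - 16*n^2 + 48*n) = (n - 5)*(n + 4)*(n^3 - 7*n^2 + 12*n) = n*(n - 5)*(n + 4)*(n^2 - 7*n + 12) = n*(n - 5)*(n - 4)*(n + 4)*(n - 3)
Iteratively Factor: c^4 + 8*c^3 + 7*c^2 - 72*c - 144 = (c + 4)*(c^3 + 4*c^2 - 9*c - 36) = (c + 3)*(c + 4)*(c^2 + c - 12) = (c + 3)*(c + 4)^2*(c - 3)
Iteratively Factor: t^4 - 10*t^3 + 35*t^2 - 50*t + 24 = (t - 3)*(t^3 - 7*t^2 + 14*t - 8) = (t - 4)*(t - 3)*(t^2 - 3*t + 2) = (t - 4)*(t - 3)*(t - 2)*(t - 1)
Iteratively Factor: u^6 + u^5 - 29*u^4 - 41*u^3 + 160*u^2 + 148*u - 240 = (u + 2)*(u^5 - u^4 - 27*u^3 + 13*u^2 + 134*u - 120) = (u - 2)*(u + 2)*(u^4 + u^3 - 25*u^2 - 37*u + 60) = (u - 2)*(u + 2)*(u + 4)*(u^3 - 3*u^2 - 13*u + 15) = (u - 2)*(u - 1)*(u + 2)*(u + 4)*(u^2 - 2*u - 15) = (u - 2)*(u - 1)*(u + 2)*(u + 3)*(u + 4)*(u - 5)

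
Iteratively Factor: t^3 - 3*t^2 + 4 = (t + 1)*(t^2 - 4*t + 4) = (t - 2)*(t + 1)*(t - 2)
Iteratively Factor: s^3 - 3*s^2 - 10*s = (s - 5)*(s^2 + 2*s) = s*(s - 5)*(s + 2)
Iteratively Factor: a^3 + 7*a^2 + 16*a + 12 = (a + 3)*(a^2 + 4*a + 4) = (a + 2)*(a + 3)*(a + 2)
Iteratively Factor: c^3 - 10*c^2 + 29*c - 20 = (c - 5)*(c^2 - 5*c + 4) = (c - 5)*(c - 1)*(c - 4)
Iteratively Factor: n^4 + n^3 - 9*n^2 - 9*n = (n + 1)*(n^3 - 9*n) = (n - 3)*(n + 1)*(n^2 + 3*n) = n*(n - 3)*(n + 1)*(n + 3)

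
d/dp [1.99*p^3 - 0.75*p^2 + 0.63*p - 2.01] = 5.97*p^2 - 1.5*p + 0.63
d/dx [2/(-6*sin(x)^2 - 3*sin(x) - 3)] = 2*(4*sin(x) + 1)*cos(x)/(3*(sin(x) - cos(2*x) + 2)^2)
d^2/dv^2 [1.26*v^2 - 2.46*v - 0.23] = 2.52000000000000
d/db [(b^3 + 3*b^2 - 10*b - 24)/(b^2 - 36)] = (b^4 - 98*b^2 - 168*b + 360)/(b^4 - 72*b^2 + 1296)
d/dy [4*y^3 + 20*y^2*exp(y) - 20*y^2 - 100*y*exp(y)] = 20*y^2*exp(y) + 12*y^2 - 60*y*exp(y) - 40*y - 100*exp(y)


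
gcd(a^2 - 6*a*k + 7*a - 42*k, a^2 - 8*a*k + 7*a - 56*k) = a + 7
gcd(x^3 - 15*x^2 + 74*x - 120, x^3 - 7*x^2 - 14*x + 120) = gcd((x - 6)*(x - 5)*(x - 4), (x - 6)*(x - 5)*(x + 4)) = x^2 - 11*x + 30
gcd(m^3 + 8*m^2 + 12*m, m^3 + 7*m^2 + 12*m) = m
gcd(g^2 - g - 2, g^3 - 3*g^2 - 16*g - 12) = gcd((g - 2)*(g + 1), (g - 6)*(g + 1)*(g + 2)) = g + 1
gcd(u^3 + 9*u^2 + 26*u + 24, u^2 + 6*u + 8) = u^2 + 6*u + 8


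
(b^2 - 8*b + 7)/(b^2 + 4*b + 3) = (b^2 - 8*b + 7)/(b^2 + 4*b + 3)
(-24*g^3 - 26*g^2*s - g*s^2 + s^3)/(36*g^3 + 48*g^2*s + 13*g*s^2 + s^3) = (-24*g^2 - 2*g*s + s^2)/(36*g^2 + 12*g*s + s^2)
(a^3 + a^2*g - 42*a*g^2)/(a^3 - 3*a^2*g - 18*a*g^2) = (a + 7*g)/(a + 3*g)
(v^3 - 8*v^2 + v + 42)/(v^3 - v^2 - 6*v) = (v - 7)/v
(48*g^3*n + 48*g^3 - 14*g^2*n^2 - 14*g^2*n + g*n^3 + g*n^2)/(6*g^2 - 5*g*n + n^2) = g*(48*g^2*n + 48*g^2 - 14*g*n^2 - 14*g*n + n^3 + n^2)/(6*g^2 - 5*g*n + n^2)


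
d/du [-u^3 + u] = 1 - 3*u^2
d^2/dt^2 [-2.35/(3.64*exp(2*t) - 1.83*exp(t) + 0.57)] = (-2.35*(7.28*exp(t) - 1.83)*(14.56*exp(t) - 3.66)*exp(t) + (34.216*exp(t) - 4.3005)*(3.64*exp(2*t) - 1.83*exp(t) + 0.57))*exp(t)/(3.64*exp(2*t) - 1.83*exp(t) + 0.57)^3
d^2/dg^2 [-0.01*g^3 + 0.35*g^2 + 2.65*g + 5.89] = 0.7 - 0.06*g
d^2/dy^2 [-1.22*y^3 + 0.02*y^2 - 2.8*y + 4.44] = 0.04 - 7.32*y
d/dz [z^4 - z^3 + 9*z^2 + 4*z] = 4*z^3 - 3*z^2 + 18*z + 4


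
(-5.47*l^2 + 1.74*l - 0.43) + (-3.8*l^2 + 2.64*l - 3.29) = -9.27*l^2 + 4.38*l - 3.72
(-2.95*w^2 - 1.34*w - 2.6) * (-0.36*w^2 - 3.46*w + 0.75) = 1.062*w^4 + 10.6894*w^3 + 3.3599*w^2 + 7.991*w - 1.95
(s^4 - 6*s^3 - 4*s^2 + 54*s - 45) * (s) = s^5 - 6*s^4 - 4*s^3 + 54*s^2 - 45*s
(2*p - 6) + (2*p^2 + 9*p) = 2*p^2 + 11*p - 6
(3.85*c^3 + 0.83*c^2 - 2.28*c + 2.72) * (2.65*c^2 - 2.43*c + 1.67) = 10.2025*c^5 - 7.156*c^4 - 1.6294*c^3 + 14.1345*c^2 - 10.4172*c + 4.5424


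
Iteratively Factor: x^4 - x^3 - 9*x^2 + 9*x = (x - 3)*(x^3 + 2*x^2 - 3*x) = (x - 3)*(x + 3)*(x^2 - x) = x*(x - 3)*(x + 3)*(x - 1)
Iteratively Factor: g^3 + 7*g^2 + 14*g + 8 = (g + 1)*(g^2 + 6*g + 8) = (g + 1)*(g + 4)*(g + 2)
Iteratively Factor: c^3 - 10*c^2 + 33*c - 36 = (c - 4)*(c^2 - 6*c + 9) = (c - 4)*(c - 3)*(c - 3)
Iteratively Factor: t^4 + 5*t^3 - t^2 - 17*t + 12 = (t + 3)*(t^3 + 2*t^2 - 7*t + 4) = (t + 3)*(t + 4)*(t^2 - 2*t + 1) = (t - 1)*(t + 3)*(t + 4)*(t - 1)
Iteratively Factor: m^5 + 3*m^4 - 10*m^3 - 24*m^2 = (m - 3)*(m^4 + 6*m^3 + 8*m^2) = (m - 3)*(m + 4)*(m^3 + 2*m^2) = m*(m - 3)*(m + 4)*(m^2 + 2*m) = m^2*(m - 3)*(m + 4)*(m + 2)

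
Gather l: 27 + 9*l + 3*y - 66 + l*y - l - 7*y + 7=l*(y + 8) - 4*y - 32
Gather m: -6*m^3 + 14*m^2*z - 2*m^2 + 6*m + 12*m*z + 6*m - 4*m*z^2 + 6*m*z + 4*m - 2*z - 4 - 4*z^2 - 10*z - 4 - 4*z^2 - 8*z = -6*m^3 + m^2*(14*z - 2) + m*(-4*z^2 + 18*z + 16) - 8*z^2 - 20*z - 8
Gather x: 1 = 1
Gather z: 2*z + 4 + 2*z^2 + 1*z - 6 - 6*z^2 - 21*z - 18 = -4*z^2 - 18*z - 20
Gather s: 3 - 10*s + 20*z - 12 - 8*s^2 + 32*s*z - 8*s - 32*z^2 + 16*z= -8*s^2 + s*(32*z - 18) - 32*z^2 + 36*z - 9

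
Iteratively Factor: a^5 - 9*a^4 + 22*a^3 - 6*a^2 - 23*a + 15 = (a - 5)*(a^4 - 4*a^3 + 2*a^2 + 4*a - 3) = (a - 5)*(a - 3)*(a^3 - a^2 - a + 1) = (a - 5)*(a - 3)*(a + 1)*(a^2 - 2*a + 1) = (a - 5)*(a - 3)*(a - 1)*(a + 1)*(a - 1)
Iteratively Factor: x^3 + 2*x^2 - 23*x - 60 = (x + 4)*(x^2 - 2*x - 15) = (x - 5)*(x + 4)*(x + 3)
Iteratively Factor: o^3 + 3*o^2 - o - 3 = (o + 3)*(o^2 - 1) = (o - 1)*(o + 3)*(o + 1)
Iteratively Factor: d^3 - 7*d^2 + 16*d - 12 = (d - 2)*(d^2 - 5*d + 6) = (d - 3)*(d - 2)*(d - 2)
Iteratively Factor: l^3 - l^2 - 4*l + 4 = (l + 2)*(l^2 - 3*l + 2) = (l - 1)*(l + 2)*(l - 2)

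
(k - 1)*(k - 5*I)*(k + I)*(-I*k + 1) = -I*k^4 - 3*k^3 + I*k^3 + 3*k^2 - 9*I*k^2 + 5*k + 9*I*k - 5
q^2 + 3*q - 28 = (q - 4)*(q + 7)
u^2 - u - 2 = (u - 2)*(u + 1)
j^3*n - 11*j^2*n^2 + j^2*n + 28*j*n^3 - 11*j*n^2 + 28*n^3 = (j - 7*n)*(j - 4*n)*(j*n + n)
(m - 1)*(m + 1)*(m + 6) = m^3 + 6*m^2 - m - 6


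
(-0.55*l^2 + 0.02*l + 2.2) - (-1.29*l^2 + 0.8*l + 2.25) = 0.74*l^2 - 0.78*l - 0.0499999999999998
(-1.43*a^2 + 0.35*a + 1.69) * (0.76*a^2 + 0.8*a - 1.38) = -1.0868*a^4 - 0.878*a^3 + 3.5378*a^2 + 0.869*a - 2.3322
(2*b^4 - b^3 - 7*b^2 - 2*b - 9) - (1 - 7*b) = 2*b^4 - b^3 - 7*b^2 + 5*b - 10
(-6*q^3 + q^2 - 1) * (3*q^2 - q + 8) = -18*q^5 + 9*q^4 - 49*q^3 + 5*q^2 + q - 8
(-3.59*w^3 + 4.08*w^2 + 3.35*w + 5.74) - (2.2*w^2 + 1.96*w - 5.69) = -3.59*w^3 + 1.88*w^2 + 1.39*w + 11.43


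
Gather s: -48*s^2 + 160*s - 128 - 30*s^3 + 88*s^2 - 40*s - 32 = -30*s^3 + 40*s^2 + 120*s - 160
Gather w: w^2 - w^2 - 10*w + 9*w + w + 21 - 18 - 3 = 0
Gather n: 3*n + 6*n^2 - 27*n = 6*n^2 - 24*n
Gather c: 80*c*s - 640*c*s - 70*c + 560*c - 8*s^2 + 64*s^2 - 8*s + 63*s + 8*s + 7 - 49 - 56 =c*(490 - 560*s) + 56*s^2 + 63*s - 98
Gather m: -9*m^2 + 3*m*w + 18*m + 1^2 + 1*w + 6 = -9*m^2 + m*(3*w + 18) + w + 7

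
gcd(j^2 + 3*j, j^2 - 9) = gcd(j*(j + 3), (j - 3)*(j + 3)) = j + 3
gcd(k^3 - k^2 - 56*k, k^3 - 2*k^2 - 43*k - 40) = k - 8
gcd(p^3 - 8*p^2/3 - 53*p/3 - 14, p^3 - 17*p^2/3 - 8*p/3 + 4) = p^2 - 5*p - 6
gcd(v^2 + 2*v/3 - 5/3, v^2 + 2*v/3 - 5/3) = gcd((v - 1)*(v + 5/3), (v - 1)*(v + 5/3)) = v^2 + 2*v/3 - 5/3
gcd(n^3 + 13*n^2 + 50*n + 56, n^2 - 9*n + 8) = 1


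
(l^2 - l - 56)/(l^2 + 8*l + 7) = (l - 8)/(l + 1)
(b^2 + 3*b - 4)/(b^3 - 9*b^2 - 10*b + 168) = (b - 1)/(b^2 - 13*b + 42)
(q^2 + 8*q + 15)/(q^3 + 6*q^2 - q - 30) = 1/(q - 2)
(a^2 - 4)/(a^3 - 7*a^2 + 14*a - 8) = (a + 2)/(a^2 - 5*a + 4)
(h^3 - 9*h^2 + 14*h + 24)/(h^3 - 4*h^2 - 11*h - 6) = (h - 4)/(h + 1)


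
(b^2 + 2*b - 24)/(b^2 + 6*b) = (b - 4)/b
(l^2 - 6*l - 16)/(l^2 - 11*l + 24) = (l + 2)/(l - 3)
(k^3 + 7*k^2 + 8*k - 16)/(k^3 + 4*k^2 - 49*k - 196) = (k^2 + 3*k - 4)/(k^2 - 49)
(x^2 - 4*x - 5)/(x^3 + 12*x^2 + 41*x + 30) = (x - 5)/(x^2 + 11*x + 30)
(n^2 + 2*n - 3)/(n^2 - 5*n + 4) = (n + 3)/(n - 4)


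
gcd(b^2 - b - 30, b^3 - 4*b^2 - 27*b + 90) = b^2 - b - 30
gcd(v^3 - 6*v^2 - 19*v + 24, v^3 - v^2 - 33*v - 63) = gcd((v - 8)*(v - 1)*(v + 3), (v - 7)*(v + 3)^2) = v + 3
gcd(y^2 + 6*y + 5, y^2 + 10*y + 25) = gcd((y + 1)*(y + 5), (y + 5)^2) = y + 5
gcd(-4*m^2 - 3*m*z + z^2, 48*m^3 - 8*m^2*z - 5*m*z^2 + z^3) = -4*m + z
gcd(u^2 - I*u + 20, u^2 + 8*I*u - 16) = u + 4*I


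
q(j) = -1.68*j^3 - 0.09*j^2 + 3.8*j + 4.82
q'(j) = -5.04*j^2 - 0.18*j + 3.8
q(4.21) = -106.14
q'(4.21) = -86.29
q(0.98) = 6.88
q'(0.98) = -1.22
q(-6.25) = 387.71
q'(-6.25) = -191.95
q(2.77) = -21.05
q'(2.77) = -35.37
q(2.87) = -24.73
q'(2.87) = -38.23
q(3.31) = -44.51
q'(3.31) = -52.01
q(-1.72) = 6.57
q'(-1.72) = -10.80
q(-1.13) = 2.84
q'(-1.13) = -2.43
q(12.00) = -2865.58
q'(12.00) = -724.12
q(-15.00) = 5597.57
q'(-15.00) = -1127.50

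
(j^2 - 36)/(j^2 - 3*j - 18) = (j + 6)/(j + 3)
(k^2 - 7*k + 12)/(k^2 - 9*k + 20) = (k - 3)/(k - 5)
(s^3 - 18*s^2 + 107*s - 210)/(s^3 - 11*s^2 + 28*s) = (s^2 - 11*s + 30)/(s*(s - 4))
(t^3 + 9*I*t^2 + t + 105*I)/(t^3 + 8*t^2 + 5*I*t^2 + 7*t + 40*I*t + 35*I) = (t^2 + 4*I*t + 21)/(t^2 + 8*t + 7)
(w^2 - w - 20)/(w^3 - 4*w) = (w^2 - w - 20)/(w*(w^2 - 4))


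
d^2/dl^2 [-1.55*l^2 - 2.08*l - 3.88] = -3.10000000000000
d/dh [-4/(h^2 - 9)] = 8*h/(h^2 - 9)^2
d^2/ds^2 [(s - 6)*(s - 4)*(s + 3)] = 6*s - 14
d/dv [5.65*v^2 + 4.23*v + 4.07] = 11.3*v + 4.23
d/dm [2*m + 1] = 2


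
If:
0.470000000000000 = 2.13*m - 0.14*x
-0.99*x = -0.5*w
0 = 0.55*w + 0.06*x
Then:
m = 0.22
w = 0.00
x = 0.00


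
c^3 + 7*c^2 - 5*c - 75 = (c - 3)*(c + 5)^2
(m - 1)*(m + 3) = m^2 + 2*m - 3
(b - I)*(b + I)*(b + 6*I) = b^3 + 6*I*b^2 + b + 6*I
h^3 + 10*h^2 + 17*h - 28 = (h - 1)*(h + 4)*(h + 7)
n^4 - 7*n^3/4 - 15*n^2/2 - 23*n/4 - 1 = (n - 4)*(n + 1/4)*(n + 1)^2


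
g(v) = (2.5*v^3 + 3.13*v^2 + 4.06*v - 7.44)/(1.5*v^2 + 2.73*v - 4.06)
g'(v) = (-3.0*v - 2.73)*(2.5*v^3 + 3.13*v^2 + 4.06*v - 7.44)/(1.5*v^2 + 2.73*v - 4.06)^2 + (7.5*v^2 + 6.26*v + 4.06)/(1.5*v^2 + 2.73*v - 4.06) = (3.75*v^4 + 13.65*v^3 - 27.9951*v^2 - 3.0956*v + 3.8276)/(2.25*v^4 + 8.19*v^3 - 4.7271*v^2 - 22.1676*v + 16.4836)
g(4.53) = 7.87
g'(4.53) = 1.48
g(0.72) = 1.49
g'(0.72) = -3.93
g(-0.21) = 1.79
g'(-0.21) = 0.15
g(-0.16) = 1.80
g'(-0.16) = 0.18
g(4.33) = 7.57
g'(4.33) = 1.47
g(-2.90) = -84.43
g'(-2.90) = -713.22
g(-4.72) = -13.34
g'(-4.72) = -0.66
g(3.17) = 5.92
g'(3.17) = 1.36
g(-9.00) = -17.37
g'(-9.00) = 1.44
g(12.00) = 19.66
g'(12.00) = 1.62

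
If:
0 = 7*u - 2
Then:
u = 2/7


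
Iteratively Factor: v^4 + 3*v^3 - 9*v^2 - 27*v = (v)*(v^3 + 3*v^2 - 9*v - 27) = v*(v + 3)*(v^2 - 9) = v*(v - 3)*(v + 3)*(v + 3)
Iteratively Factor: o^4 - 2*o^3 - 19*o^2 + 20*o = (o + 4)*(o^3 - 6*o^2 + 5*o) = (o - 5)*(o + 4)*(o^2 - o) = (o - 5)*(o - 1)*(o + 4)*(o)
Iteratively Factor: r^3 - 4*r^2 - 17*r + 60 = (r - 5)*(r^2 + r - 12) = (r - 5)*(r + 4)*(r - 3)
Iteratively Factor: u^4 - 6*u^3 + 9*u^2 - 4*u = (u - 4)*(u^3 - 2*u^2 + u) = (u - 4)*(u - 1)*(u^2 - u) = (u - 4)*(u - 1)^2*(u)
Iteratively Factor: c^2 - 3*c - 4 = (c - 4)*(c + 1)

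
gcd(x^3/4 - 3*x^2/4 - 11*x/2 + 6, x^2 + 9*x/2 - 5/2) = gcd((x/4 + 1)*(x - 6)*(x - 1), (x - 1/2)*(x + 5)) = 1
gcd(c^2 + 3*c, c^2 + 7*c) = c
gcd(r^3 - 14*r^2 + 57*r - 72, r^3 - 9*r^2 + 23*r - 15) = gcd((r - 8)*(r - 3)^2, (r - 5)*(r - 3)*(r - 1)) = r - 3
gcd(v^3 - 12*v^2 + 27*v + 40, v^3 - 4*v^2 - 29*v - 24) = v^2 - 7*v - 8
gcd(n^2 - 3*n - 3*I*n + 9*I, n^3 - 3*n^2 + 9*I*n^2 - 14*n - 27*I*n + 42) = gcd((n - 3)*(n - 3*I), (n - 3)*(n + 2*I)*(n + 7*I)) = n - 3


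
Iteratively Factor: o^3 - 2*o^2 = (o - 2)*(o^2) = o*(o - 2)*(o)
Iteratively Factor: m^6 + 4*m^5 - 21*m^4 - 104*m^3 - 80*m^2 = (m - 5)*(m^5 + 9*m^4 + 24*m^3 + 16*m^2) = (m - 5)*(m + 4)*(m^4 + 5*m^3 + 4*m^2) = m*(m - 5)*(m + 4)*(m^3 + 5*m^2 + 4*m) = m*(m - 5)*(m + 1)*(m + 4)*(m^2 + 4*m) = m^2*(m - 5)*(m + 1)*(m + 4)*(m + 4)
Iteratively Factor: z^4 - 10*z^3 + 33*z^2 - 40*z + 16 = (z - 4)*(z^3 - 6*z^2 + 9*z - 4) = (z - 4)^2*(z^2 - 2*z + 1) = (z - 4)^2*(z - 1)*(z - 1)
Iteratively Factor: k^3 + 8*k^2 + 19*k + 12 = (k + 3)*(k^2 + 5*k + 4) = (k + 1)*(k + 3)*(k + 4)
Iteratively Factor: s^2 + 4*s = (s + 4)*(s)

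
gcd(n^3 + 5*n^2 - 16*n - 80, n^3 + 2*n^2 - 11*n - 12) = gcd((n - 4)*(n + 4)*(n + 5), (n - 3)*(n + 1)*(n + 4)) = n + 4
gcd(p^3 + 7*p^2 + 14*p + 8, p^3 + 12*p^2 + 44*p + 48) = p^2 + 6*p + 8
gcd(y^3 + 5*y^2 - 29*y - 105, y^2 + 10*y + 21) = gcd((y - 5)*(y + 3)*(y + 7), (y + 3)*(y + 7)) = y^2 + 10*y + 21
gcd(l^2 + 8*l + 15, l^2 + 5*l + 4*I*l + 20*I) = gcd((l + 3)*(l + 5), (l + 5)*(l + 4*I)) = l + 5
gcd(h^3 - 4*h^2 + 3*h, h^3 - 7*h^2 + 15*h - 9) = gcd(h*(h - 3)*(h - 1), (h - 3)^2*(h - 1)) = h^2 - 4*h + 3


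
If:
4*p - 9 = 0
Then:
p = 9/4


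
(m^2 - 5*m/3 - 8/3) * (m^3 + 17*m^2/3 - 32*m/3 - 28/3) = m^5 + 4*m^4 - 205*m^3/9 - 20*m^2/3 + 44*m + 224/9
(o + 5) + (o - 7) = 2*o - 2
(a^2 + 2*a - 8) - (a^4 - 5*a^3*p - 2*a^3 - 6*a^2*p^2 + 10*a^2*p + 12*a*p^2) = -a^4 + 5*a^3*p + 2*a^3 + 6*a^2*p^2 - 10*a^2*p + a^2 - 12*a*p^2 + 2*a - 8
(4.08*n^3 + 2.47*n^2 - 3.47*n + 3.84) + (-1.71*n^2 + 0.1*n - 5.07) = 4.08*n^3 + 0.76*n^2 - 3.37*n - 1.23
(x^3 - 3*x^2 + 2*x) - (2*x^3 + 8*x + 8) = -x^3 - 3*x^2 - 6*x - 8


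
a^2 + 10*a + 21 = (a + 3)*(a + 7)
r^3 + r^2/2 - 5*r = r*(r - 2)*(r + 5/2)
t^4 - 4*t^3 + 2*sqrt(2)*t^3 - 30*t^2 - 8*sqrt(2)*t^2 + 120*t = t*(t - 4)*(t - 3*sqrt(2))*(t + 5*sqrt(2))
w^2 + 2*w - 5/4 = (w - 1/2)*(w + 5/2)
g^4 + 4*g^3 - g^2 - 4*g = g*(g - 1)*(g + 1)*(g + 4)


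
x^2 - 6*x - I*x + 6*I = (x - 6)*(x - I)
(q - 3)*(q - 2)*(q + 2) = q^3 - 3*q^2 - 4*q + 12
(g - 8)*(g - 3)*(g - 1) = g^3 - 12*g^2 + 35*g - 24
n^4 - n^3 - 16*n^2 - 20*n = n*(n - 5)*(n + 2)^2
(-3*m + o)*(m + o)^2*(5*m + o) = -15*m^4 - 28*m^3*o - 10*m^2*o^2 + 4*m*o^3 + o^4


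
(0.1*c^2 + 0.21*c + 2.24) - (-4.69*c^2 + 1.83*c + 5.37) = 4.79*c^2 - 1.62*c - 3.13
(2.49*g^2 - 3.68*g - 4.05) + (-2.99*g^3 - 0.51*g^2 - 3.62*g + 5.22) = -2.99*g^3 + 1.98*g^2 - 7.3*g + 1.17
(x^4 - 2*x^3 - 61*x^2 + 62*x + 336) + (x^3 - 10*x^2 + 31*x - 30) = x^4 - x^3 - 71*x^2 + 93*x + 306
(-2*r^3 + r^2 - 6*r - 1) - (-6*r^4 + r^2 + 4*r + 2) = 6*r^4 - 2*r^3 - 10*r - 3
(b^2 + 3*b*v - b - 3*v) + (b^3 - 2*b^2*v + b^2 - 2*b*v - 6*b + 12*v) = b^3 - 2*b^2*v + 2*b^2 + b*v - 7*b + 9*v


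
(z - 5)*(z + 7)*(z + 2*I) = z^3 + 2*z^2 + 2*I*z^2 - 35*z + 4*I*z - 70*I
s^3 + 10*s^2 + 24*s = s*(s + 4)*(s + 6)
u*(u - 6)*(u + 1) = u^3 - 5*u^2 - 6*u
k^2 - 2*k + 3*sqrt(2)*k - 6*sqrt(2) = (k - 2)*(k + 3*sqrt(2))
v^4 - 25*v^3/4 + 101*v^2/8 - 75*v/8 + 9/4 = (v - 3)*(v - 2)*(v - 3/4)*(v - 1/2)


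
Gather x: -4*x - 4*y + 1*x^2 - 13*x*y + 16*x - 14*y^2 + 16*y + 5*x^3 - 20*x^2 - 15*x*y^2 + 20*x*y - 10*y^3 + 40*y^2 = 5*x^3 - 19*x^2 + x*(-15*y^2 + 7*y + 12) - 10*y^3 + 26*y^2 + 12*y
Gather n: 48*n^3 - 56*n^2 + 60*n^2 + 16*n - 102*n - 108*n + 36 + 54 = 48*n^3 + 4*n^2 - 194*n + 90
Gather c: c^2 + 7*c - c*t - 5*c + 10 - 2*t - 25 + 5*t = c^2 + c*(2 - t) + 3*t - 15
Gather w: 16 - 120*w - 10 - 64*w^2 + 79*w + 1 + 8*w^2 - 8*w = -56*w^2 - 49*w + 7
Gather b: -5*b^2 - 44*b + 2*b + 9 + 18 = -5*b^2 - 42*b + 27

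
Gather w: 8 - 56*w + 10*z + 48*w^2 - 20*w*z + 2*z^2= 48*w^2 + w*(-20*z - 56) + 2*z^2 + 10*z + 8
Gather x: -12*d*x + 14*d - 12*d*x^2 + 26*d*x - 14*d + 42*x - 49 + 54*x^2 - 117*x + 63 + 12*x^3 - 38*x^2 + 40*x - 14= 12*x^3 + x^2*(16 - 12*d) + x*(14*d - 35)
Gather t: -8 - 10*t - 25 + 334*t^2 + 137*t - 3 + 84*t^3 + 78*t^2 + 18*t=84*t^3 + 412*t^2 + 145*t - 36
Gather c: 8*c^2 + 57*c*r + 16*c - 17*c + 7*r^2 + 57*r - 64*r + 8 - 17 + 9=8*c^2 + c*(57*r - 1) + 7*r^2 - 7*r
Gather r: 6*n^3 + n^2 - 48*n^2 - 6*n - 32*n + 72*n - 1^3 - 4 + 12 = 6*n^3 - 47*n^2 + 34*n + 7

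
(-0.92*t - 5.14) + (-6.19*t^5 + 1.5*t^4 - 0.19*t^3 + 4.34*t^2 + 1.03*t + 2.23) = -6.19*t^5 + 1.5*t^4 - 0.19*t^3 + 4.34*t^2 + 0.11*t - 2.91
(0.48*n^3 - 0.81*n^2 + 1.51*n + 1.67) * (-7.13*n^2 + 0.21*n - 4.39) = -3.4224*n^5 + 5.8761*n^4 - 13.0436*n^3 - 8.0341*n^2 - 6.2782*n - 7.3313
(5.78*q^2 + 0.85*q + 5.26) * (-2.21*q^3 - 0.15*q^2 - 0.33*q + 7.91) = -12.7738*q^5 - 2.7455*q^4 - 13.6595*q^3 + 44.6503*q^2 + 4.9877*q + 41.6066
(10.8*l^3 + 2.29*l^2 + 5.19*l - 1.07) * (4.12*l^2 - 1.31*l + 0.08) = 44.496*l^5 - 4.7132*l^4 + 19.2469*l^3 - 11.0241*l^2 + 1.8169*l - 0.0856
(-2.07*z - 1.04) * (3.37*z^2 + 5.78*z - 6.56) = -6.9759*z^3 - 15.4694*z^2 + 7.568*z + 6.8224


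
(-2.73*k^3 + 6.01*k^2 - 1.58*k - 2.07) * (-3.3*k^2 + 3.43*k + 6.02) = 9.009*k^5 - 29.1969*k^4 + 9.3937*k^3 + 37.5918*k^2 - 16.6117*k - 12.4614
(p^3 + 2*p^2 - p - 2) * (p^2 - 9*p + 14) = p^5 - 7*p^4 - 5*p^3 + 35*p^2 + 4*p - 28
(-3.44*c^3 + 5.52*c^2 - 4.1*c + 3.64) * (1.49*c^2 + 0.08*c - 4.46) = -5.1256*c^5 + 7.9496*c^4 + 9.675*c^3 - 19.5236*c^2 + 18.5772*c - 16.2344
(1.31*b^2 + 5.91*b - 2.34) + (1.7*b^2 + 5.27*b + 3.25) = 3.01*b^2 + 11.18*b + 0.91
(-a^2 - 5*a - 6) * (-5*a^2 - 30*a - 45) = 5*a^4 + 55*a^3 + 225*a^2 + 405*a + 270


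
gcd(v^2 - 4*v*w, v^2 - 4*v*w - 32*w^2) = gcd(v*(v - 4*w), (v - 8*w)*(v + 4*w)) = 1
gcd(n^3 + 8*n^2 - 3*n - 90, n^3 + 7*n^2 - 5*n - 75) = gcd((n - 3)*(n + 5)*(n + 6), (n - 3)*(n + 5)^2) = n^2 + 2*n - 15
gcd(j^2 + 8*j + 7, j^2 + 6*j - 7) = j + 7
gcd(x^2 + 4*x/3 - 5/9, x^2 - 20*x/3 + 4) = 1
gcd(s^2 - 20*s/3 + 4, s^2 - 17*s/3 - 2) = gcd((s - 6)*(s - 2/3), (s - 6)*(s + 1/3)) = s - 6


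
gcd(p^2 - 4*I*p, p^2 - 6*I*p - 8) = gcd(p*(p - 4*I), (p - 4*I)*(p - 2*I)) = p - 4*I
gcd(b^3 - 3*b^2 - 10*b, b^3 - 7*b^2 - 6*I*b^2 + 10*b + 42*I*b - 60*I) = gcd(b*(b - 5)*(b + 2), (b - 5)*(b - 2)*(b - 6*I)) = b - 5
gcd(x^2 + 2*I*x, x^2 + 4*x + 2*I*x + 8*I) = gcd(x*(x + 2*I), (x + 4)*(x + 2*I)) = x + 2*I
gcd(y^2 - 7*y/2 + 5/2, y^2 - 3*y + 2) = y - 1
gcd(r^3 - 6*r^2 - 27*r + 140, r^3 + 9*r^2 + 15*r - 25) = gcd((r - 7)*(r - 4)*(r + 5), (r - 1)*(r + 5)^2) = r + 5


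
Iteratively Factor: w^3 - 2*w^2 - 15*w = (w)*(w^2 - 2*w - 15) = w*(w - 5)*(w + 3)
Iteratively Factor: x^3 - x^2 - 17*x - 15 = (x - 5)*(x^2 + 4*x + 3) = (x - 5)*(x + 3)*(x + 1)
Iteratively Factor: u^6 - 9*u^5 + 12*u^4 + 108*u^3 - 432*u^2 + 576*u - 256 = (u - 1)*(u^5 - 8*u^4 + 4*u^3 + 112*u^2 - 320*u + 256) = (u - 4)*(u - 1)*(u^4 - 4*u^3 - 12*u^2 + 64*u - 64) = (u - 4)*(u - 2)*(u - 1)*(u^3 - 2*u^2 - 16*u + 32) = (u - 4)*(u - 2)*(u - 1)*(u + 4)*(u^2 - 6*u + 8) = (u - 4)*(u - 2)^2*(u - 1)*(u + 4)*(u - 4)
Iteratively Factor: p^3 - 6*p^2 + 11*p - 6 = (p - 2)*(p^2 - 4*p + 3) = (p - 2)*(p - 1)*(p - 3)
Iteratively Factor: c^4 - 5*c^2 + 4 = (c - 2)*(c^3 + 2*c^2 - c - 2) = (c - 2)*(c + 2)*(c^2 - 1) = (c - 2)*(c - 1)*(c + 2)*(c + 1)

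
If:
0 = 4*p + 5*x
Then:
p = -5*x/4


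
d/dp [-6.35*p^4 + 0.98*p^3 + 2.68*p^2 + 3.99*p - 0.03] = -25.4*p^3 + 2.94*p^2 + 5.36*p + 3.99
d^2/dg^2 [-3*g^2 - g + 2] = -6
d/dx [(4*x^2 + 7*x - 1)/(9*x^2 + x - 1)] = (-59*x^2 + 10*x - 6)/(81*x^4 + 18*x^3 - 17*x^2 - 2*x + 1)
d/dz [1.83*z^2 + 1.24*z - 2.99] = 3.66*z + 1.24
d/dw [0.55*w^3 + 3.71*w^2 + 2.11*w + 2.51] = 1.65*w^2 + 7.42*w + 2.11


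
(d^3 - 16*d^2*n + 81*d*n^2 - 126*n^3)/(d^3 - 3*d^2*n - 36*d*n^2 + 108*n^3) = (d - 7*n)/(d + 6*n)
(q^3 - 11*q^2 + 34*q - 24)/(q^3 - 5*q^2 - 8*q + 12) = (q - 4)/(q + 2)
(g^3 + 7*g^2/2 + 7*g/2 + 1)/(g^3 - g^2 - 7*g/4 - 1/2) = 2*(g^2 + 3*g + 2)/(2*g^2 - 3*g - 2)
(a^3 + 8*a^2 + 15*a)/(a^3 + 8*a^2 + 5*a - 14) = a*(a^2 + 8*a + 15)/(a^3 + 8*a^2 + 5*a - 14)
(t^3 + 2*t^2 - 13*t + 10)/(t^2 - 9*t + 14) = (t^2 + 4*t - 5)/(t - 7)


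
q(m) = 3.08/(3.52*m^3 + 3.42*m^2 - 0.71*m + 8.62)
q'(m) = 3.08*(-10.56*m^2 - 6.84*m + 0.71)/(3.52*m^3 + 3.42*m^2 - 0.71*m + 8.62)^2 = (-32.5248*m^2 - 21.0672*m + 2.1868)/(3.52*m^3 + 3.42*m^2 - 0.71*m + 8.62)^2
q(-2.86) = -0.07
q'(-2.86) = -0.11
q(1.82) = 0.08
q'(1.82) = -0.09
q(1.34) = 0.14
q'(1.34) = -0.17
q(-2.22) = -0.27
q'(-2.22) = -0.85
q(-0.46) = 0.33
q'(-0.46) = 0.06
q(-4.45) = -0.01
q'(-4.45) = -0.01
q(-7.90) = -0.00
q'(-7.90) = -0.00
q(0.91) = 0.23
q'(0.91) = -0.24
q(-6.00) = -0.00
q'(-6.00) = -0.00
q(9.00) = 0.00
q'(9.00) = -0.00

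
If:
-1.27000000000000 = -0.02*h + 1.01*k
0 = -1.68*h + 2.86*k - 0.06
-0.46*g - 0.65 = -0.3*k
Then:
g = -2.26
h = -2.25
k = -1.30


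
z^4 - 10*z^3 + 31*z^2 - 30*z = z*(z - 5)*(z - 3)*(z - 2)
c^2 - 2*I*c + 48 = (c - 8*I)*(c + 6*I)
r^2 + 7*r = r*(r + 7)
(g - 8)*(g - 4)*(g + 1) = g^3 - 11*g^2 + 20*g + 32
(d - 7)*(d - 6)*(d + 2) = d^3 - 11*d^2 + 16*d + 84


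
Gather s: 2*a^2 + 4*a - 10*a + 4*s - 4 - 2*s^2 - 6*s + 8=2*a^2 - 6*a - 2*s^2 - 2*s + 4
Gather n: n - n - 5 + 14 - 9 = 0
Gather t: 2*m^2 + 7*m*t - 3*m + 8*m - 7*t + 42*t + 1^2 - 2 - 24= 2*m^2 + 5*m + t*(7*m + 35) - 25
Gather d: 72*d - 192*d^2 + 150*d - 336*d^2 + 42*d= -528*d^2 + 264*d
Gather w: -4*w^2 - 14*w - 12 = -4*w^2 - 14*w - 12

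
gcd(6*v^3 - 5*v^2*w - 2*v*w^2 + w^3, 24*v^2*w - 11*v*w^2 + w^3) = 3*v - w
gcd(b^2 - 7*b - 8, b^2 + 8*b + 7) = b + 1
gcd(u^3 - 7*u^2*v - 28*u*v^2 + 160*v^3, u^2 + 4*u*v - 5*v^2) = u + 5*v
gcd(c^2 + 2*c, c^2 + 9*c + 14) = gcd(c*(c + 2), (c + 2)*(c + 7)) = c + 2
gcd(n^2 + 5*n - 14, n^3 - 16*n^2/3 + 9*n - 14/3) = n - 2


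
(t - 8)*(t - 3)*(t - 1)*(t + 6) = t^4 - 6*t^3 - 37*t^2 + 186*t - 144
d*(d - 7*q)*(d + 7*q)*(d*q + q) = d^4*q + d^3*q - 49*d^2*q^3 - 49*d*q^3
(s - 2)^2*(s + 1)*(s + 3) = s^4 - 9*s^2 + 4*s + 12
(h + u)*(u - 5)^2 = h*u^2 - 10*h*u + 25*h + u^3 - 10*u^2 + 25*u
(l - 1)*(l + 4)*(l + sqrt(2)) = l^3 + sqrt(2)*l^2 + 3*l^2 - 4*l + 3*sqrt(2)*l - 4*sqrt(2)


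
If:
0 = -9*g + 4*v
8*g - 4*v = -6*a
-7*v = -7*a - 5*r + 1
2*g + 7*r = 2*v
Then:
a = -14/1075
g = -84/1075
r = -6/215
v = -189/1075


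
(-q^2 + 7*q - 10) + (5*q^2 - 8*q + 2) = 4*q^2 - q - 8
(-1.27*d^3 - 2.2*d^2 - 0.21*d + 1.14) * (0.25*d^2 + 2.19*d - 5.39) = -0.3175*d^5 - 3.3313*d^4 + 1.9748*d^3 + 11.6831*d^2 + 3.6285*d - 6.1446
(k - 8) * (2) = 2*k - 16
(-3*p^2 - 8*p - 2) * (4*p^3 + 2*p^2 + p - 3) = -12*p^5 - 38*p^4 - 27*p^3 - 3*p^2 + 22*p + 6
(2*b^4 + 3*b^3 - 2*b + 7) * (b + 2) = 2*b^5 + 7*b^4 + 6*b^3 - 2*b^2 + 3*b + 14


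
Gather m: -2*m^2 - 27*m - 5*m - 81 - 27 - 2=-2*m^2 - 32*m - 110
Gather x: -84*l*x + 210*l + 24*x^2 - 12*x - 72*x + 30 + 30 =210*l + 24*x^2 + x*(-84*l - 84) + 60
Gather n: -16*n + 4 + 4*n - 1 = 3 - 12*n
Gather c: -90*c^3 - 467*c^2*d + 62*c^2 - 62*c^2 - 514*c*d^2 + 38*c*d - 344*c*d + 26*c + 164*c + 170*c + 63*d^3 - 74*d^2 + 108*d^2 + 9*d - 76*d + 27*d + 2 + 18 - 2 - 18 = -90*c^3 - 467*c^2*d + c*(-514*d^2 - 306*d + 360) + 63*d^3 + 34*d^2 - 40*d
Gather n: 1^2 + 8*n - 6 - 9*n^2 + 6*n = -9*n^2 + 14*n - 5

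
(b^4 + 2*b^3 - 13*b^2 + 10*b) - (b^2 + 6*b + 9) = b^4 + 2*b^3 - 14*b^2 + 4*b - 9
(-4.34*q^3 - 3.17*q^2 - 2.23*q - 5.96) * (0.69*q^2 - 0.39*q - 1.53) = -2.9946*q^5 - 0.494699999999999*q^4 + 6.3378*q^3 + 1.6074*q^2 + 5.7363*q + 9.1188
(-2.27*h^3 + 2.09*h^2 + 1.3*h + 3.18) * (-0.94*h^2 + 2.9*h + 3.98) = 2.1338*h^5 - 8.5476*h^4 - 4.1956*h^3 + 9.099*h^2 + 14.396*h + 12.6564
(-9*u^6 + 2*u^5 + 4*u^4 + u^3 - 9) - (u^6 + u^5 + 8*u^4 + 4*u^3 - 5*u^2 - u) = -10*u^6 + u^5 - 4*u^4 - 3*u^3 + 5*u^2 + u - 9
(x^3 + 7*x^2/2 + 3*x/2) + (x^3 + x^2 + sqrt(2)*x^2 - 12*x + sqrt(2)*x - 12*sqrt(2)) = 2*x^3 + sqrt(2)*x^2 + 9*x^2/2 - 21*x/2 + sqrt(2)*x - 12*sqrt(2)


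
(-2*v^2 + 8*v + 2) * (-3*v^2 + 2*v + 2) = 6*v^4 - 28*v^3 + 6*v^2 + 20*v + 4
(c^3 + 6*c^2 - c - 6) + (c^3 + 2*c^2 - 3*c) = 2*c^3 + 8*c^2 - 4*c - 6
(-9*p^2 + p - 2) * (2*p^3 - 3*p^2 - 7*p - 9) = -18*p^5 + 29*p^4 + 56*p^3 + 80*p^2 + 5*p + 18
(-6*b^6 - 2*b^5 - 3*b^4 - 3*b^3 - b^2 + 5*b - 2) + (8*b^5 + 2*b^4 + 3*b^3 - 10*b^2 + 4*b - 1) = -6*b^6 + 6*b^5 - b^4 - 11*b^2 + 9*b - 3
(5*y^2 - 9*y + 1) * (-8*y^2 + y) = -40*y^4 + 77*y^3 - 17*y^2 + y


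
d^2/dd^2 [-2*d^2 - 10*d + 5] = -4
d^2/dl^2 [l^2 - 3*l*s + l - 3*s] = 2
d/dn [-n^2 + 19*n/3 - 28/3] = 19/3 - 2*n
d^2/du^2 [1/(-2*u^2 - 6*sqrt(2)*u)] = (u*(u + 3*sqrt(2)) - (2*u + 3*sqrt(2))^2)/(u^3*(u + 3*sqrt(2))^3)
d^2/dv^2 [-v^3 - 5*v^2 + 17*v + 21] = -6*v - 10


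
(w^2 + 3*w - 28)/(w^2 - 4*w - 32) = (-w^2 - 3*w + 28)/(-w^2 + 4*w + 32)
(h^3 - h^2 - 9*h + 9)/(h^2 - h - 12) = (h^2 - 4*h + 3)/(h - 4)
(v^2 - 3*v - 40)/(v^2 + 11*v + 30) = (v - 8)/(v + 6)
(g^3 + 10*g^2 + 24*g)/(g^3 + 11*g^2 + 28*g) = (g + 6)/(g + 7)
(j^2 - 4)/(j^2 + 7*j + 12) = (j^2 - 4)/(j^2 + 7*j + 12)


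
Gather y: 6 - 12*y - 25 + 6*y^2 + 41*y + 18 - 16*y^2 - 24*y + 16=-10*y^2 + 5*y + 15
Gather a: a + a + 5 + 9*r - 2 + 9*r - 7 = 2*a + 18*r - 4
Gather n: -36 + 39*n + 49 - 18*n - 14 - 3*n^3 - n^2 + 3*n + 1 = -3*n^3 - n^2 + 24*n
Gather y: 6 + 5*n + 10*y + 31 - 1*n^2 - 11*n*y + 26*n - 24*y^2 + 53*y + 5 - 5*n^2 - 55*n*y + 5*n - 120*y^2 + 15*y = -6*n^2 + 36*n - 144*y^2 + y*(78 - 66*n) + 42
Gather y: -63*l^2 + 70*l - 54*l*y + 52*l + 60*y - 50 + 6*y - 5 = -63*l^2 + 122*l + y*(66 - 54*l) - 55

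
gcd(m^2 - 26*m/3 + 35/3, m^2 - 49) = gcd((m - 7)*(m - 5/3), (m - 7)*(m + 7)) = m - 7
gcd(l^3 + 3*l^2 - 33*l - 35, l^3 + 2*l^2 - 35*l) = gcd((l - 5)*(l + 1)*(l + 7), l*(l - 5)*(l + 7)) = l^2 + 2*l - 35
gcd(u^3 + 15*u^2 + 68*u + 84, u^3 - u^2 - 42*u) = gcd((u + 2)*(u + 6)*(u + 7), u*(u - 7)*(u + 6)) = u + 6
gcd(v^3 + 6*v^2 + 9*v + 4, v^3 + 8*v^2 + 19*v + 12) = v^2 + 5*v + 4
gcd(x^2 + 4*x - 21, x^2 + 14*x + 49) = x + 7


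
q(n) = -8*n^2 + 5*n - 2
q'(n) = 5 - 16*n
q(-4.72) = -203.83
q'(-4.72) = 80.52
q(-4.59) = -193.49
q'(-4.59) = 78.44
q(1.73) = -17.29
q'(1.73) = -22.68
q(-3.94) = -145.89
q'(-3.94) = 68.04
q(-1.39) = -24.41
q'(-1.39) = 27.24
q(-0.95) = -13.97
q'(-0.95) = 20.20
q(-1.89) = -40.03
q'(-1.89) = 35.24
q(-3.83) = -138.50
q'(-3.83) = 66.28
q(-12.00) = -1214.00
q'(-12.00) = 197.00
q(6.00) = -260.00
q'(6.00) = -91.00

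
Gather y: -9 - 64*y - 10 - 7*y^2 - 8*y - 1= -7*y^2 - 72*y - 20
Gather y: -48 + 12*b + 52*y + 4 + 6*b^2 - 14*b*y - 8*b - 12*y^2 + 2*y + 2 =6*b^2 + 4*b - 12*y^2 + y*(54 - 14*b) - 42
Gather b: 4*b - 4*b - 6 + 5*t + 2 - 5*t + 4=0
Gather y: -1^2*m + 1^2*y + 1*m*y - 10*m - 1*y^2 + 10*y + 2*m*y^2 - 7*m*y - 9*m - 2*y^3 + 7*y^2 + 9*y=-20*m - 2*y^3 + y^2*(2*m + 6) + y*(20 - 6*m)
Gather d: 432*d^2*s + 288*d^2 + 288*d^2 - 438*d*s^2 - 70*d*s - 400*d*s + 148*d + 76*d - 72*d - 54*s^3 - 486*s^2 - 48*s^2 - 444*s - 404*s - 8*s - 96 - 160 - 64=d^2*(432*s + 576) + d*(-438*s^2 - 470*s + 152) - 54*s^3 - 534*s^2 - 856*s - 320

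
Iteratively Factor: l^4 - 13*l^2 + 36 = (l + 3)*(l^3 - 3*l^2 - 4*l + 12) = (l - 3)*(l + 3)*(l^2 - 4) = (l - 3)*(l + 2)*(l + 3)*(l - 2)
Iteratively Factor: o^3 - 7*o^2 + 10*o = (o)*(o^2 - 7*o + 10) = o*(o - 2)*(o - 5)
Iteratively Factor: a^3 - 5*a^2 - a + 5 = (a - 5)*(a^2 - 1) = (a - 5)*(a + 1)*(a - 1)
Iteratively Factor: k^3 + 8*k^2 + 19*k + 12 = (k + 3)*(k^2 + 5*k + 4) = (k + 1)*(k + 3)*(k + 4)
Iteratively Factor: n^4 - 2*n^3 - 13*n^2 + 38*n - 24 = (n + 4)*(n^3 - 6*n^2 + 11*n - 6) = (n - 3)*(n + 4)*(n^2 - 3*n + 2) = (n - 3)*(n - 1)*(n + 4)*(n - 2)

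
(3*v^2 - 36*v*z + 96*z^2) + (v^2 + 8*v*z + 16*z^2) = 4*v^2 - 28*v*z + 112*z^2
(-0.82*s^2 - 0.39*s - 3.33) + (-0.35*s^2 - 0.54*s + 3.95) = -1.17*s^2 - 0.93*s + 0.62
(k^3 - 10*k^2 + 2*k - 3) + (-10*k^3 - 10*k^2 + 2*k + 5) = -9*k^3 - 20*k^2 + 4*k + 2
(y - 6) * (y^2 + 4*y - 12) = y^3 - 2*y^2 - 36*y + 72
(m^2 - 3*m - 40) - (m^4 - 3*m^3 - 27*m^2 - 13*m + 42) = -m^4 + 3*m^3 + 28*m^2 + 10*m - 82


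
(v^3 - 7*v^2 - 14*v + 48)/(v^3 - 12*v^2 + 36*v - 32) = (v + 3)/(v - 2)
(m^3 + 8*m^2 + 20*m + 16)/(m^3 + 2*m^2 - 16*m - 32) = (m + 2)/(m - 4)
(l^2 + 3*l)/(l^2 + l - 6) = l/(l - 2)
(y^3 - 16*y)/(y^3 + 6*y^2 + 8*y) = (y - 4)/(y + 2)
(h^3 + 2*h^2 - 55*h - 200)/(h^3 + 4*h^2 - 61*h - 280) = (h + 5)/(h + 7)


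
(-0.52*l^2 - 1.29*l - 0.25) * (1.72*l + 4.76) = -0.8944*l^3 - 4.694*l^2 - 6.5704*l - 1.19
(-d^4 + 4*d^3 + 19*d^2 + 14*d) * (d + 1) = -d^5 + 3*d^4 + 23*d^3 + 33*d^2 + 14*d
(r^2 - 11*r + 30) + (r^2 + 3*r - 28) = 2*r^2 - 8*r + 2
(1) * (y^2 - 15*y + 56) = y^2 - 15*y + 56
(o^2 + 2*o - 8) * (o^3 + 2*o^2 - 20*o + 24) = o^5 + 4*o^4 - 24*o^3 - 32*o^2 + 208*o - 192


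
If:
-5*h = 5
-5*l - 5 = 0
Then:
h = -1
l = -1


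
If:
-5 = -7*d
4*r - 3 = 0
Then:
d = 5/7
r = 3/4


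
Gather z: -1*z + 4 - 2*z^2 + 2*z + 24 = -2*z^2 + z + 28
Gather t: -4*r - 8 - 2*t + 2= -4*r - 2*t - 6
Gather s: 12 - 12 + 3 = 3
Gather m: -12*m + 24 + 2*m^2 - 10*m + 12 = 2*m^2 - 22*m + 36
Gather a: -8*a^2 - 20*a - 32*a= -8*a^2 - 52*a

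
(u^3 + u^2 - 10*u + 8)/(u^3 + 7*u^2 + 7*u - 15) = (u^2 + 2*u - 8)/(u^2 + 8*u + 15)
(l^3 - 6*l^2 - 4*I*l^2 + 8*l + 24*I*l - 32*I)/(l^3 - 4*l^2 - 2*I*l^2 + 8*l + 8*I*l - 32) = (l - 2)/(l + 2*I)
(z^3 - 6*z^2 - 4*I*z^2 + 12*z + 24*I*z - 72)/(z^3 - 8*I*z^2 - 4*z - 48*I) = (z - 6)/(z - 4*I)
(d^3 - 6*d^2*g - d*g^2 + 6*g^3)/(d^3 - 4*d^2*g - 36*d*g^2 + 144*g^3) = (d^2 - g^2)/(d^2 + 2*d*g - 24*g^2)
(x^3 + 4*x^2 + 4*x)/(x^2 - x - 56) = x*(x^2 + 4*x + 4)/(x^2 - x - 56)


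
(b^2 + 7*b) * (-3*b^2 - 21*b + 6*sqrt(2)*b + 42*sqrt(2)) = -3*b^4 - 42*b^3 + 6*sqrt(2)*b^3 - 147*b^2 + 84*sqrt(2)*b^2 + 294*sqrt(2)*b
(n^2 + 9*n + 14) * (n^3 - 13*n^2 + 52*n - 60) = n^5 - 4*n^4 - 51*n^3 + 226*n^2 + 188*n - 840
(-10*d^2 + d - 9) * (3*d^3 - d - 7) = -30*d^5 + 3*d^4 - 17*d^3 + 69*d^2 + 2*d + 63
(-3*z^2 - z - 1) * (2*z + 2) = -6*z^3 - 8*z^2 - 4*z - 2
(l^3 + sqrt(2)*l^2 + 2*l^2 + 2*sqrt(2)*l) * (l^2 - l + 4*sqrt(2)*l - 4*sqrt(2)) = l^5 + l^4 + 5*sqrt(2)*l^4 + 6*l^3 + 5*sqrt(2)*l^3 - 10*sqrt(2)*l^2 + 8*l^2 - 16*l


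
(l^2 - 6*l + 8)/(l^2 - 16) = (l - 2)/(l + 4)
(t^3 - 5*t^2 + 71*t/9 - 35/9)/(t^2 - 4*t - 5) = (-9*t^3 + 45*t^2 - 71*t + 35)/(9*(-t^2 + 4*t + 5))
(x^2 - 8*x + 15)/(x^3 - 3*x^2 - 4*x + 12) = (x - 5)/(x^2 - 4)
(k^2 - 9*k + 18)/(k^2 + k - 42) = (k - 3)/(k + 7)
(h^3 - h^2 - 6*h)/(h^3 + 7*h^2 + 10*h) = (h - 3)/(h + 5)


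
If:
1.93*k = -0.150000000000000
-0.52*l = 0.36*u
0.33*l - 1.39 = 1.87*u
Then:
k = -0.08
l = 0.46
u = -0.66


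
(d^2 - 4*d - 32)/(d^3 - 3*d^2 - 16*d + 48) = (d - 8)/(d^2 - 7*d + 12)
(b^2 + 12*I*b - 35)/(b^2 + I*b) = (b^2 + 12*I*b - 35)/(b*(b + I))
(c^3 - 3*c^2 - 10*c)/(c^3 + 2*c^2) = (c - 5)/c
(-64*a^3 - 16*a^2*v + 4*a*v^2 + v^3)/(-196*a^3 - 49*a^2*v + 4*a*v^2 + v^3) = (-16*a^2 + v^2)/(-49*a^2 + v^2)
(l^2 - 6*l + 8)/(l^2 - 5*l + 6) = (l - 4)/(l - 3)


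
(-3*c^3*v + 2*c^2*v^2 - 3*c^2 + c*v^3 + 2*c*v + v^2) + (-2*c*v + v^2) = -3*c^3*v + 2*c^2*v^2 - 3*c^2 + c*v^3 + 2*v^2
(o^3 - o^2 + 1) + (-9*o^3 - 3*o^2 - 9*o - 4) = -8*o^3 - 4*o^2 - 9*o - 3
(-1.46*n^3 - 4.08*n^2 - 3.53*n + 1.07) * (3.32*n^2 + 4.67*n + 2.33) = -4.8472*n^5 - 20.3638*n^4 - 34.175*n^3 - 22.4391*n^2 - 3.228*n + 2.4931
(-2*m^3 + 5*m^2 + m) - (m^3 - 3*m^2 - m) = -3*m^3 + 8*m^2 + 2*m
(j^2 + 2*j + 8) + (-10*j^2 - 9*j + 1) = -9*j^2 - 7*j + 9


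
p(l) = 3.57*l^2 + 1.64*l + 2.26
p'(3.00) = 23.06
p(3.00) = 39.31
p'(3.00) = 23.06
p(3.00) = 39.31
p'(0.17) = 2.85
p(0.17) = 2.64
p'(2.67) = 20.70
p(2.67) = 32.09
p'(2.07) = 16.42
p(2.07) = 20.95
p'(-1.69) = -10.43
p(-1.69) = 9.68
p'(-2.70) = -17.64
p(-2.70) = 23.86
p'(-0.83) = -4.29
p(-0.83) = 3.36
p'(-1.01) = -5.57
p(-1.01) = 4.25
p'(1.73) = 13.99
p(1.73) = 15.78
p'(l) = 7.14*l + 1.64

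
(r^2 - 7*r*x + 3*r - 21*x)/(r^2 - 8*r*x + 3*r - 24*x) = (-r + 7*x)/(-r + 8*x)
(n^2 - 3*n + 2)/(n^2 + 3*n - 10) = (n - 1)/(n + 5)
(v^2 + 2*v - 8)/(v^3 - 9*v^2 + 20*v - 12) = (v + 4)/(v^2 - 7*v + 6)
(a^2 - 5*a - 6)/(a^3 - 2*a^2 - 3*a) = (a - 6)/(a*(a - 3))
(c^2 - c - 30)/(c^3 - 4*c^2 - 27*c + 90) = 1/(c - 3)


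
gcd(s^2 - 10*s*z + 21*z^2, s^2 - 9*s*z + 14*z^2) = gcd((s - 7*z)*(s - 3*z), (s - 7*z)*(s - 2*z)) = -s + 7*z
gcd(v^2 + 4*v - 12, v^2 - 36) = v + 6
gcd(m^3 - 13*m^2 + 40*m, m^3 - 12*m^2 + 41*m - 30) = m - 5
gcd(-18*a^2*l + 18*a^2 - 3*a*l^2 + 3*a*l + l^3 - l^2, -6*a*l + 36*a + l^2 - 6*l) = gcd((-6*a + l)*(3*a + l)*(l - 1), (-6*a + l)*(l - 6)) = 6*a - l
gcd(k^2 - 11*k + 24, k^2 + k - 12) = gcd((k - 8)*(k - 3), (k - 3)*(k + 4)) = k - 3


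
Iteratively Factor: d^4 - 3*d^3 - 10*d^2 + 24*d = (d - 2)*(d^3 - d^2 - 12*d) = (d - 2)*(d + 3)*(d^2 - 4*d) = (d - 4)*(d - 2)*(d + 3)*(d)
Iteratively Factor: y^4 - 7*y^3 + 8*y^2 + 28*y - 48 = (y - 3)*(y^3 - 4*y^2 - 4*y + 16) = (y - 4)*(y - 3)*(y^2 - 4) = (y - 4)*(y - 3)*(y - 2)*(y + 2)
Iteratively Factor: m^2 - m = (m)*(m - 1)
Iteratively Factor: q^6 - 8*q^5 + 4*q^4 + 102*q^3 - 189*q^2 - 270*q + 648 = (q + 2)*(q^5 - 10*q^4 + 24*q^3 + 54*q^2 - 297*q + 324) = (q - 4)*(q + 2)*(q^4 - 6*q^3 + 54*q - 81) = (q - 4)*(q - 3)*(q + 2)*(q^3 - 3*q^2 - 9*q + 27) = (q - 4)*(q - 3)*(q + 2)*(q + 3)*(q^2 - 6*q + 9) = (q - 4)*(q - 3)^2*(q + 2)*(q + 3)*(q - 3)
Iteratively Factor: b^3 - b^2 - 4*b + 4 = (b + 2)*(b^2 - 3*b + 2) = (b - 2)*(b + 2)*(b - 1)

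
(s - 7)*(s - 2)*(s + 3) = s^3 - 6*s^2 - 13*s + 42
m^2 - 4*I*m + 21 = (m - 7*I)*(m + 3*I)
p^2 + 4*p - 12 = (p - 2)*(p + 6)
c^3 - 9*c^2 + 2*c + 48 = (c - 8)*(c - 3)*(c + 2)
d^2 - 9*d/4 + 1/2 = (d - 2)*(d - 1/4)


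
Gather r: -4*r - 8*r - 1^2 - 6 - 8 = -12*r - 15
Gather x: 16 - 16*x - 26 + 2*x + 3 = -14*x - 7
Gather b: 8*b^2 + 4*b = 8*b^2 + 4*b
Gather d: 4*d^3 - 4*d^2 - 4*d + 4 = 4*d^3 - 4*d^2 - 4*d + 4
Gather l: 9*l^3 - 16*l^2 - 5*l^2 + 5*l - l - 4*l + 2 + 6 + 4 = 9*l^3 - 21*l^2 + 12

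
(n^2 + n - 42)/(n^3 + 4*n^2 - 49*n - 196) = (n - 6)/(n^2 - 3*n - 28)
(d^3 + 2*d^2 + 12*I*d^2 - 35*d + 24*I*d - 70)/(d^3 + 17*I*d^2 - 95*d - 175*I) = (d + 2)/(d + 5*I)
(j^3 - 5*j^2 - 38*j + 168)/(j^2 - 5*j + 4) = (j^2 - j - 42)/(j - 1)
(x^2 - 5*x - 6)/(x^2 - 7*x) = (x^2 - 5*x - 6)/(x*(x - 7))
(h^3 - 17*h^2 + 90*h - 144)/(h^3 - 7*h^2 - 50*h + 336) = (h - 3)/(h + 7)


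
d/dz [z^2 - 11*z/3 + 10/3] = 2*z - 11/3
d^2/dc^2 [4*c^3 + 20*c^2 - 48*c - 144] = 24*c + 40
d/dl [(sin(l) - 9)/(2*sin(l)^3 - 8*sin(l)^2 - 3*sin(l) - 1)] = (-147*sin(l) + sin(3*l) - 31*cos(2*l) + 3)*cos(l)/(-2*sin(l)^3 + 8*sin(l)^2 + 3*sin(l) + 1)^2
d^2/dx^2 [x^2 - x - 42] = 2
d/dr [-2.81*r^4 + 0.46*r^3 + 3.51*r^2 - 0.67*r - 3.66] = -11.24*r^3 + 1.38*r^2 + 7.02*r - 0.67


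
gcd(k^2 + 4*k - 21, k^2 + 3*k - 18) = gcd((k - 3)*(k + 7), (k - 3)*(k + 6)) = k - 3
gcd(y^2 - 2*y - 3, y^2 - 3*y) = y - 3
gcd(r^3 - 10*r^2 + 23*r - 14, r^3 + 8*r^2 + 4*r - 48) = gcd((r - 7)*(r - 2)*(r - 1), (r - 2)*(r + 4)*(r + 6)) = r - 2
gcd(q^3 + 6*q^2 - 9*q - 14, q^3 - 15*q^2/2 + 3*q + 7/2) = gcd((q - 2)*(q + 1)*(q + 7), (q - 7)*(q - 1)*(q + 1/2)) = 1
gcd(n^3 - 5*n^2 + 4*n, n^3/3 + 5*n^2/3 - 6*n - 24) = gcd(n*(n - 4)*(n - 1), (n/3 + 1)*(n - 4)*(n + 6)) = n - 4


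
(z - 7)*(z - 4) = z^2 - 11*z + 28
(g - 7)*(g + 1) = g^2 - 6*g - 7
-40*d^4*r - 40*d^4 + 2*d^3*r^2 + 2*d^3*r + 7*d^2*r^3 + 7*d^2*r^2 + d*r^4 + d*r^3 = (-2*d + r)*(4*d + r)*(5*d + r)*(d*r + d)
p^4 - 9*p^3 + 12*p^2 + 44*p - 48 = (p - 6)*(p - 4)*(p - 1)*(p + 2)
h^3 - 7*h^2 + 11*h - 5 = (h - 5)*(h - 1)^2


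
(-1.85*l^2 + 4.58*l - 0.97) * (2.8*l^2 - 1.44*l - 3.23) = -5.18*l^4 + 15.488*l^3 - 3.3357*l^2 - 13.3966*l + 3.1331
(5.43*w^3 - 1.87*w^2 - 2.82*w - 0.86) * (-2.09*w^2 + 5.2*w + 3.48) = -11.3487*w^5 + 32.1443*w^4 + 15.0662*w^3 - 19.3742*w^2 - 14.2856*w - 2.9928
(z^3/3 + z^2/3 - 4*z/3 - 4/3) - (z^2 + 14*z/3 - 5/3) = z^3/3 - 2*z^2/3 - 6*z + 1/3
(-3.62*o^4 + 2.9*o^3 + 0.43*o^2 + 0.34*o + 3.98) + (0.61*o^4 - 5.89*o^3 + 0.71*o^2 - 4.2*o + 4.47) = -3.01*o^4 - 2.99*o^3 + 1.14*o^2 - 3.86*o + 8.45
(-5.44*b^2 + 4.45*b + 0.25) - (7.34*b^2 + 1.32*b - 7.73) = -12.78*b^2 + 3.13*b + 7.98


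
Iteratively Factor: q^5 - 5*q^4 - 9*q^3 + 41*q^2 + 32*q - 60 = (q - 1)*(q^4 - 4*q^3 - 13*q^2 + 28*q + 60) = (q - 3)*(q - 1)*(q^3 - q^2 - 16*q - 20) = (q - 3)*(q - 1)*(q + 2)*(q^2 - 3*q - 10) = (q - 3)*(q - 1)*(q + 2)^2*(q - 5)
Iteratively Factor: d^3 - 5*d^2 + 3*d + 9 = (d - 3)*(d^2 - 2*d - 3) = (d - 3)*(d + 1)*(d - 3)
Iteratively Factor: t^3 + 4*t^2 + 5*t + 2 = (t + 1)*(t^2 + 3*t + 2) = (t + 1)*(t + 2)*(t + 1)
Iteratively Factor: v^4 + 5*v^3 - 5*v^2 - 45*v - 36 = (v + 3)*(v^3 + 2*v^2 - 11*v - 12) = (v + 3)*(v + 4)*(v^2 - 2*v - 3) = (v - 3)*(v + 3)*(v + 4)*(v + 1)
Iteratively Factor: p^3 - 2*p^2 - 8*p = (p + 2)*(p^2 - 4*p) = p*(p + 2)*(p - 4)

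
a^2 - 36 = (a - 6)*(a + 6)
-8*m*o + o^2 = o*(-8*m + o)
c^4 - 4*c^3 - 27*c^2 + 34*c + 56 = (c - 7)*(c - 2)*(c + 1)*(c + 4)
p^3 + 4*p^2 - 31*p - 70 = (p - 5)*(p + 2)*(p + 7)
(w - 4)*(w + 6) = w^2 + 2*w - 24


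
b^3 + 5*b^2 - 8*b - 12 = (b - 2)*(b + 1)*(b + 6)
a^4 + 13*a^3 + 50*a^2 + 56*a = a*(a + 2)*(a + 4)*(a + 7)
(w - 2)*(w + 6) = w^2 + 4*w - 12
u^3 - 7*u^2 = u^2*(u - 7)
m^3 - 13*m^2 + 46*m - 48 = (m - 8)*(m - 3)*(m - 2)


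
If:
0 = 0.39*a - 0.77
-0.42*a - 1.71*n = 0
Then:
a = 1.97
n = -0.48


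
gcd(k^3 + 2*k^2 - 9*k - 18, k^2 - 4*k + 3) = k - 3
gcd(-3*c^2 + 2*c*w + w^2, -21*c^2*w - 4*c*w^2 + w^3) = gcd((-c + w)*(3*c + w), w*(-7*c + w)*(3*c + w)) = 3*c + w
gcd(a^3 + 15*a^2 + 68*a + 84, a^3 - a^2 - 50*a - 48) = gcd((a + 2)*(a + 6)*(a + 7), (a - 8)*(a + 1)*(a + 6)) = a + 6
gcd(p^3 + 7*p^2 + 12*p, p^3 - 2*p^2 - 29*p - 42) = p + 3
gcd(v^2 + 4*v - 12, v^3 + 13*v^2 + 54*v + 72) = v + 6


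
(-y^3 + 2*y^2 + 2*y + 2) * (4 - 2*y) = 2*y^4 - 8*y^3 + 4*y^2 + 4*y + 8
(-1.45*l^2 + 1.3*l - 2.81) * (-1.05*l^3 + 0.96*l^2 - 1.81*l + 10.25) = 1.5225*l^5 - 2.757*l^4 + 6.823*l^3 - 19.9131*l^2 + 18.4111*l - 28.8025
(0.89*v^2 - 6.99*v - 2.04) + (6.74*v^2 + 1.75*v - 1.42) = 7.63*v^2 - 5.24*v - 3.46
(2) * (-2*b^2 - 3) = -4*b^2 - 6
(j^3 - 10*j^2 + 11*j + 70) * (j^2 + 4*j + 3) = j^5 - 6*j^4 - 26*j^3 + 84*j^2 + 313*j + 210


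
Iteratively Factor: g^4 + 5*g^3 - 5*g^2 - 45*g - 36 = (g - 3)*(g^3 + 8*g^2 + 19*g + 12) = (g - 3)*(g + 3)*(g^2 + 5*g + 4) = (g - 3)*(g + 1)*(g + 3)*(g + 4)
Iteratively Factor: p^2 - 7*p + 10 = (p - 5)*(p - 2)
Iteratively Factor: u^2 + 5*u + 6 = (u + 2)*(u + 3)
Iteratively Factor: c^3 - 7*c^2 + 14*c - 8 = (c - 2)*(c^2 - 5*c + 4) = (c - 2)*(c - 1)*(c - 4)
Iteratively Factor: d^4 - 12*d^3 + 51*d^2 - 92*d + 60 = (d - 5)*(d^3 - 7*d^2 + 16*d - 12) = (d - 5)*(d - 3)*(d^2 - 4*d + 4) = (d - 5)*(d - 3)*(d - 2)*(d - 2)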